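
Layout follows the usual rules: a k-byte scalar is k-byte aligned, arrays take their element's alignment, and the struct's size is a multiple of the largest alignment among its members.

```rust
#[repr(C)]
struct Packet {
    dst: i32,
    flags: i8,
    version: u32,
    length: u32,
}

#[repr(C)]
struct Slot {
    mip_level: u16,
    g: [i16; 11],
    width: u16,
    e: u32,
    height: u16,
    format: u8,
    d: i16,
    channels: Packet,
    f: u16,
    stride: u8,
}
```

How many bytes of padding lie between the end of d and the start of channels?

2

Packet: @0: dst [4B, align 4] → 4; @4: flags [1B, align 1] → 5; +3 pad (align 4); @8: version [4B, align 4] → 12; @12: length [4B, align 4] → 16; size 16, align 4
@0: mip_level [2B, align 2] → 2
@2: g [22B, align 2] → 24
@24: width [2B, align 2] → 26
+2 pad (align 4)
@28: e [4B, align 4] → 32
@32: height [2B, align 2] → 34
@34: format [1B, align 1] → 35
+1 pad (align 2)
@36: d [2B, align 2] → 38
+2 pad (align 4)
@40: channels [16B, align 4] → 56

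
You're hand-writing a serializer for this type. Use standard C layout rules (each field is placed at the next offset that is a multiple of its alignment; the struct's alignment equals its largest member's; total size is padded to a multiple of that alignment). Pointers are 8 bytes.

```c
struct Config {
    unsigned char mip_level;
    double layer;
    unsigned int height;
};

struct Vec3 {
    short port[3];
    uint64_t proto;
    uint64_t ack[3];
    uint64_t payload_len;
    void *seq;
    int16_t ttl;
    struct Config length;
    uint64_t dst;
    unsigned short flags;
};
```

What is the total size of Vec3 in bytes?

104 bytes

Config: mip_level at 0 (size 1, align 1) → ends 1; pad 7 to align 8 for layer; layer at 8 (size 8, align 8) → ends 16; height at 16 (size 4, align 4) → ends 20; tail pad 4 to reach multiple of 8; total 24 bytes, alignment 8
port at 0 (size 6, align 2) → ends 6
pad 2 to align 8 for proto
proto at 8 (size 8, align 8) → ends 16
ack at 16 (size 24, align 8) → ends 40
payload_len at 40 (size 8, align 8) → ends 48
seq at 48 (size 8, align 8) → ends 56
ttl at 56 (size 2, align 2) → ends 58
pad 6 to align 8 for length
length at 64 (size 24, align 8) → ends 88
dst at 88 (size 8, align 8) → ends 96
flags at 96 (size 2, align 2) → ends 98
tail pad 6 to reach multiple of 8
total 104 bytes, alignment 8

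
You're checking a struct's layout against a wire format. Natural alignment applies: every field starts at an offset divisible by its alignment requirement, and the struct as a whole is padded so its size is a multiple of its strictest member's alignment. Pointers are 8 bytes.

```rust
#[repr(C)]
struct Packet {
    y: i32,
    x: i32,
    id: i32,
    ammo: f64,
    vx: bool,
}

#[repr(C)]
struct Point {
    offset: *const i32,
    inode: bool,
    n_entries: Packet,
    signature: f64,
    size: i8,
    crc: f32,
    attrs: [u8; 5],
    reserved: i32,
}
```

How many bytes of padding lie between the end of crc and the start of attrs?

0

Packet: 0..4  y  (4B, 4-aligned); 4..8  x  (4B, 4-aligned); 8..12  id  (4B, 4-aligned); 12..16  -- padding (4B); 16..24  ammo  (8B, 8-aligned); 24..25  vx  (1B, 1-aligned); 25..32  -- tail padding (7B); sizeof = 32, alignof = 8
0..8  offset  (8B, 8-aligned)
8..9  inode  (1B, 1-aligned)
9..16  -- padding (7B)
16..48  n_entries  (32B, 8-aligned)
48..56  signature  (8B, 8-aligned)
56..57  size  (1B, 1-aligned)
57..60  -- padding (3B)
60..64  crc  (4B, 4-aligned)
64..69  attrs  (5B, 1-aligned)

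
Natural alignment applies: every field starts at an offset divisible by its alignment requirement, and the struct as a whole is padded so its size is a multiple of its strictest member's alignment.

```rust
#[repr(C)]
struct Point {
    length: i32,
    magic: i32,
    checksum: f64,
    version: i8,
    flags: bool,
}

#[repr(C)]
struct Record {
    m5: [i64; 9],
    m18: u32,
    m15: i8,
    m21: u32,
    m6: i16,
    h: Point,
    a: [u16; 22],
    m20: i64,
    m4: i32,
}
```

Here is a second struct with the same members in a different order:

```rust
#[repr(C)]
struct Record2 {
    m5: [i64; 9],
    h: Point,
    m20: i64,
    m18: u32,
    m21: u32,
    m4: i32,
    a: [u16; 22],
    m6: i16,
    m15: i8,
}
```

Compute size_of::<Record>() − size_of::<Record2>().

8

Point: length at 0 (size 4, align 4) → ends 4; magic at 4 (size 4, align 4) → ends 8; checksum at 8 (size 8, align 8) → ends 16; version at 16 (size 1, align 1) → ends 17; flags at 17 (size 1, align 1) → ends 18; tail pad 6 to reach multiple of 8; total 24 bytes, alignment 8
m5 at 0 (size 72, align 8) → ends 72
m18 at 72 (size 4, align 4) → ends 76
m15 at 76 (size 1, align 1) → ends 77
pad 3 to align 4 for m21
m21 at 80 (size 4, align 4) → ends 84
m6 at 84 (size 2, align 2) → ends 86
pad 2 to align 8 for h
h at 88 (size 24, align 8) → ends 112
a at 112 (size 44, align 2) → ends 156
pad 4 to align 8 for m20
m20 at 160 (size 8, align 8) → ends 168
m4 at 168 (size 4, align 4) → ends 172
tail pad 4 to reach multiple of 8
total 176 bytes, alignment 8
— Record2 —
m5 at 0 (size 72, align 8) → ends 72
h at 72 (size 24, align 8) → ends 96
m20 at 96 (size 8, align 8) → ends 104
m18 at 104 (size 4, align 4) → ends 108
m21 at 108 (size 4, align 4) → ends 112
m4 at 112 (size 4, align 4) → ends 116
a at 116 (size 44, align 2) → ends 160
m6 at 160 (size 2, align 2) → ends 162
m15 at 162 (size 1, align 1) → ends 163
tail pad 5 to reach multiple of 8
total 168 bytes, alignment 8
176 − 168 = 8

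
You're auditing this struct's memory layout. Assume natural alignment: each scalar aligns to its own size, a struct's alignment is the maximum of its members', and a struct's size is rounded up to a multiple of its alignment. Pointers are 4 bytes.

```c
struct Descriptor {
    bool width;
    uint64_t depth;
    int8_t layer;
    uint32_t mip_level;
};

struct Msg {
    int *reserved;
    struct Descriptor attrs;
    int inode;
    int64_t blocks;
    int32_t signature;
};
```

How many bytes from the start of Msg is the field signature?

Descriptor: width at 0 (size 1, align 1) → ends 1; pad 7 to align 8 for depth; depth at 8 (size 8, align 8) → ends 16; layer at 16 (size 1, align 1) → ends 17; pad 3 to align 4 for mip_level; mip_level at 20 (size 4, align 4) → ends 24; total 24 bytes, alignment 8
reserved at 0 (size 4, align 4) → ends 4
pad 4 to align 8 for attrs
attrs at 8 (size 24, align 8) → ends 32
inode at 32 (size 4, align 4) → ends 36
pad 4 to align 8 for blocks
blocks at 40 (size 8, align 8) → ends 48
signature at 48 (size 4, align 4) → ends 52

48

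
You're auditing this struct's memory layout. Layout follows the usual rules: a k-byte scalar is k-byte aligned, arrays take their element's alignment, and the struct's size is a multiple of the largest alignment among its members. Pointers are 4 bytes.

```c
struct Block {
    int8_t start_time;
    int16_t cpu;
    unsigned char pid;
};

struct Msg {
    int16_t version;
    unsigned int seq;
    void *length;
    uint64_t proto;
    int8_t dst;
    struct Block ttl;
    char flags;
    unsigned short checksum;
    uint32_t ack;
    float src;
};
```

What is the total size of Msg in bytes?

Block: start_time at 0 (size 1, align 1) → ends 1; pad 1 to align 2 for cpu; cpu at 2 (size 2, align 2) → ends 4; pid at 4 (size 1, align 1) → ends 5; tail pad 1 to reach multiple of 2; total 6 bytes, alignment 2
version at 0 (size 2, align 2) → ends 2
pad 2 to align 4 for seq
seq at 4 (size 4, align 4) → ends 8
length at 8 (size 4, align 4) → ends 12
pad 4 to align 8 for proto
proto at 16 (size 8, align 8) → ends 24
dst at 24 (size 1, align 1) → ends 25
pad 1 to align 2 for ttl
ttl at 26 (size 6, align 2) → ends 32
flags at 32 (size 1, align 1) → ends 33
pad 1 to align 2 for checksum
checksum at 34 (size 2, align 2) → ends 36
ack at 36 (size 4, align 4) → ends 40
src at 40 (size 4, align 4) → ends 44
tail pad 4 to reach multiple of 8
total 48 bytes, alignment 8

48 bytes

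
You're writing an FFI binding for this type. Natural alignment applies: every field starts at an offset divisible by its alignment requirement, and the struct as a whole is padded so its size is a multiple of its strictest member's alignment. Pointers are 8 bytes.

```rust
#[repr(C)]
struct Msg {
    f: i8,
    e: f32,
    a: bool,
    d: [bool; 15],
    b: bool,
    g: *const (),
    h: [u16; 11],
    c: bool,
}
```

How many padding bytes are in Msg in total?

11

0..1  f  (1B, 1-aligned)
1..4  -- padding (3B)
4..8  e  (4B, 4-aligned)
8..9  a  (1B, 1-aligned)
9..24  d  (15B, 1-aligned)
24..25  b  (1B, 1-aligned)
25..32  -- padding (7B)
32..40  g  (8B, 8-aligned)
40..62  h  (22B, 2-aligned)
62..63  c  (1B, 1-aligned)
63..64  -- tail padding (1B)
sizeof = 64, alignof = 8
data bytes 53, size 64 → padding 11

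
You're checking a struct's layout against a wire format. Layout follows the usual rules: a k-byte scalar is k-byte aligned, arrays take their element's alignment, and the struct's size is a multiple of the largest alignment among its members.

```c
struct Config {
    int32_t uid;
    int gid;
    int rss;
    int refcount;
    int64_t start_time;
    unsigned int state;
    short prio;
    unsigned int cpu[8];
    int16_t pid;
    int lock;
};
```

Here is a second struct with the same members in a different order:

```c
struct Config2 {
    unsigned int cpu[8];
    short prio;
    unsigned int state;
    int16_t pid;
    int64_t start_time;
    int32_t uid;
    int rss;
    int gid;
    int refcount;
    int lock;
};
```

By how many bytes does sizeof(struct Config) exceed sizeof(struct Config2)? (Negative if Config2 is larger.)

@0: uid [4B, align 4] → 4
@4: gid [4B, align 4] → 8
@8: rss [4B, align 4] → 12
@12: refcount [4B, align 4] → 16
@16: start_time [8B, align 8] → 24
@24: state [4B, align 4] → 28
@28: prio [2B, align 2] → 30
+2 pad (align 4)
@32: cpu [32B, align 4] → 64
@64: pid [2B, align 2] → 66
+2 pad (align 4)
@68: lock [4B, align 4] → 72
size 72, align 8
— Config2 —
@0: cpu [32B, align 4] → 32
@32: prio [2B, align 2] → 34
+2 pad (align 4)
@36: state [4B, align 4] → 40
@40: pid [2B, align 2] → 42
+6 pad (align 8)
@48: start_time [8B, align 8] → 56
@56: uid [4B, align 4] → 60
@60: rss [4B, align 4] → 64
@64: gid [4B, align 4] → 68
@68: refcount [4B, align 4] → 72
@72: lock [4B, align 4] → 76
+4 tail pad (align 8)
size 80, align 8
72 − 80 = -8

-8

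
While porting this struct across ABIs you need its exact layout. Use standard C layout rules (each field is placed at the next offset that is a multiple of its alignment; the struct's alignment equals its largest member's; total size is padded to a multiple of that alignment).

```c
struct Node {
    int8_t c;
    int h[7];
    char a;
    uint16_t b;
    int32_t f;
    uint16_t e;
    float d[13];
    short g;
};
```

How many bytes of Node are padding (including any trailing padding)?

c at 0 (size 1, align 1) → ends 1
pad 3 to align 4 for h
h at 4 (size 28, align 4) → ends 32
a at 32 (size 1, align 1) → ends 33
pad 1 to align 2 for b
b at 34 (size 2, align 2) → ends 36
f at 36 (size 4, align 4) → ends 40
e at 40 (size 2, align 2) → ends 42
pad 2 to align 4 for d
d at 44 (size 52, align 4) → ends 96
g at 96 (size 2, align 2) → ends 98
tail pad 2 to reach multiple of 4
total 100 bytes, alignment 4
data bytes 92, size 100 → padding 8

8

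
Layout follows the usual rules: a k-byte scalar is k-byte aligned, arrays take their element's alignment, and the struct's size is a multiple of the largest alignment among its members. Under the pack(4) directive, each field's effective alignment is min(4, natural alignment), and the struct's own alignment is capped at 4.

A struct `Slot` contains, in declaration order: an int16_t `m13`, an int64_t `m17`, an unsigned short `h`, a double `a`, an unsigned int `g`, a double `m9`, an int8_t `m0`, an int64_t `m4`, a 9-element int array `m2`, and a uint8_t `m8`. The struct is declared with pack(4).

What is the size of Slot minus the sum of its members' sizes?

m13 at 0 (size 2, align 2) → ends 2
pad 2 to align 4 for m17
m17 at 4 (size 8, align 4) → ends 12
h at 12 (size 2, align 2) → ends 14
pad 2 to align 4 for a
a at 16 (size 8, align 4) → ends 24
g at 24 (size 4, align 4) → ends 28
m9 at 28 (size 8, align 4) → ends 36
m0 at 36 (size 1, align 1) → ends 37
pad 3 to align 4 for m4
m4 at 40 (size 8, align 4) → ends 48
m2 at 48 (size 36, align 4) → ends 84
m8 at 84 (size 1, align 1) → ends 85
tail pad 3 to reach multiple of 4
total 88 bytes, alignment 4
data bytes 78, size 88 → padding 10

10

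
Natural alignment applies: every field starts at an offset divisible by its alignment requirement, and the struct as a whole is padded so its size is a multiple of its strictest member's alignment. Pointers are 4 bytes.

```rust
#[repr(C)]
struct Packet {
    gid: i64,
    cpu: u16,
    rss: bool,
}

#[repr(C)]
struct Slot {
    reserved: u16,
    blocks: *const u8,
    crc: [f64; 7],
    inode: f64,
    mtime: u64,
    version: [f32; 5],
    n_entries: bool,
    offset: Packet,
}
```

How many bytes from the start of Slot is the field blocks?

Packet: 0..8  gid  (8B, 8-aligned); 8..10  cpu  (2B, 2-aligned); 10..11  rss  (1B, 1-aligned); 11..16  -- tail padding (5B); sizeof = 16, alignof = 8
0..2  reserved  (2B, 2-aligned)
2..4  -- padding (2B)
4..8  blocks  (4B, 4-aligned)

4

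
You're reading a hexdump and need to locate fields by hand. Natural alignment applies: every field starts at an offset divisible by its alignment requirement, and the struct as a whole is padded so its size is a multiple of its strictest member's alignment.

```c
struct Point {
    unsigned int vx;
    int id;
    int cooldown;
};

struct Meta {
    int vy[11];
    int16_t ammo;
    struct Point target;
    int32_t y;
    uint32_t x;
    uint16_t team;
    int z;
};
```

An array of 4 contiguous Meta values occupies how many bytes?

Point: 0..4  vx  (4B, 4-aligned); 4..8  id  (4B, 4-aligned); 8..12  cooldown  (4B, 4-aligned); sizeof = 12, alignof = 4
0..44  vy  (44B, 4-aligned)
44..46  ammo  (2B, 2-aligned)
46..48  -- padding (2B)
48..60  target  (12B, 4-aligned)
60..64  y  (4B, 4-aligned)
64..68  x  (4B, 4-aligned)
68..70  team  (2B, 2-aligned)
70..72  -- padding (2B)
72..76  z  (4B, 4-aligned)
sizeof = 76, alignof = 4
array of 4: 4 × 76 = 304

304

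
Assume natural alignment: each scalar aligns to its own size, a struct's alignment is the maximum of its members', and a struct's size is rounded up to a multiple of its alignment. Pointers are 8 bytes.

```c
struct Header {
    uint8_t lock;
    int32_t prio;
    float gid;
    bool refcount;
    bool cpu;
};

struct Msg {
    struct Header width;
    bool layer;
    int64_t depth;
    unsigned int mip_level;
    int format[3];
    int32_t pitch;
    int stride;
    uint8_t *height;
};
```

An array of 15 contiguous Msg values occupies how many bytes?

960

Header: lock at 0 (size 1, align 1) → ends 1; pad 3 to align 4 for prio; prio at 4 (size 4, align 4) → ends 8; gid at 8 (size 4, align 4) → ends 12; refcount at 12 (size 1, align 1) → ends 13; cpu at 13 (size 1, align 1) → ends 14; tail pad 2 to reach multiple of 4; total 16 bytes, alignment 4
width at 0 (size 16, align 4) → ends 16
layer at 16 (size 1, align 1) → ends 17
pad 7 to align 8 for depth
depth at 24 (size 8, align 8) → ends 32
mip_level at 32 (size 4, align 4) → ends 36
format at 36 (size 12, align 4) → ends 48
pitch at 48 (size 4, align 4) → ends 52
stride at 52 (size 4, align 4) → ends 56
height at 56 (size 8, align 8) → ends 64
total 64 bytes, alignment 8
array of 15: 15 × 64 = 960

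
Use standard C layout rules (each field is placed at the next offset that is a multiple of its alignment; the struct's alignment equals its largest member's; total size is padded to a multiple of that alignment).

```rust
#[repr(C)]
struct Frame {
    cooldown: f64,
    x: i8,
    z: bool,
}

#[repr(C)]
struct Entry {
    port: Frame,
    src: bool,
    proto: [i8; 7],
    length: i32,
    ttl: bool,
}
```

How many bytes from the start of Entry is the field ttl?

Frame: 0..8  cooldown  (8B, 8-aligned); 8..9  x  (1B, 1-aligned); 9..10  z  (1B, 1-aligned); 10..16  -- tail padding (6B); sizeof = 16, alignof = 8
0..16  port  (16B, 8-aligned)
16..17  src  (1B, 1-aligned)
17..24  proto  (7B, 1-aligned)
24..28  length  (4B, 4-aligned)
28..29  ttl  (1B, 1-aligned)

28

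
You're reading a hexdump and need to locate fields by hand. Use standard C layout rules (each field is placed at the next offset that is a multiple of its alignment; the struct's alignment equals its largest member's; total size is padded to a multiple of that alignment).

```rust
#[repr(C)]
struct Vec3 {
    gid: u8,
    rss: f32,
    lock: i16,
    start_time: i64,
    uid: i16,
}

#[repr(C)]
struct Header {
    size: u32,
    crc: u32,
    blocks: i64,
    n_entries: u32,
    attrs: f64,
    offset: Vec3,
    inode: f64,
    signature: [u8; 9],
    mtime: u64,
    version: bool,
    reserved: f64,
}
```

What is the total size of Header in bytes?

Vec3: @0: gid [1B, align 1] → 1; +3 pad (align 4); @4: rss [4B, align 4] → 8; @8: lock [2B, align 2] → 10; +6 pad (align 8); @16: start_time [8B, align 8] → 24; @24: uid [2B, align 2] → 26; +6 tail pad (align 8); size 32, align 8
@0: size [4B, align 4] → 4
@4: crc [4B, align 4] → 8
@8: blocks [8B, align 8] → 16
@16: n_entries [4B, align 4] → 20
+4 pad (align 8)
@24: attrs [8B, align 8] → 32
@32: offset [32B, align 8] → 64
@64: inode [8B, align 8] → 72
@72: signature [9B, align 1] → 81
+7 pad (align 8)
@88: mtime [8B, align 8] → 96
@96: version [1B, align 1] → 97
+7 pad (align 8)
@104: reserved [8B, align 8] → 112
size 112, align 8

112 bytes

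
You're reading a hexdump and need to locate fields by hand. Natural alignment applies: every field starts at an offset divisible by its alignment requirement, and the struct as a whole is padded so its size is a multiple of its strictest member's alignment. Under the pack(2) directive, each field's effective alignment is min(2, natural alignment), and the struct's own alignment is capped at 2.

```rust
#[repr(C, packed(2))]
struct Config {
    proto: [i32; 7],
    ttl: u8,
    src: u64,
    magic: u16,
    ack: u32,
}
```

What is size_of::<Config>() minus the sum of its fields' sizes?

0..28  proto  (28B, 2-aligned)
28..29  ttl  (1B, 1-aligned)
29..30  -- padding (1B)
30..38  src  (8B, 2-aligned)
38..40  magic  (2B, 2-aligned)
40..44  ack  (4B, 2-aligned)
sizeof = 44, alignof = 2
data bytes 43, size 44 → padding 1

1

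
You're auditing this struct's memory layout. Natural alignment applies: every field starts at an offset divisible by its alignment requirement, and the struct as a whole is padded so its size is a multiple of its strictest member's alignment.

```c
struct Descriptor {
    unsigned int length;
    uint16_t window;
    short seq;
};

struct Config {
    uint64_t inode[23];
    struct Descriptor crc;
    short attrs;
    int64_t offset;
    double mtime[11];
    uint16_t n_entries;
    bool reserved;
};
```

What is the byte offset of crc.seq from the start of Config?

Descriptor: length at 0 (size 4, align 4) → ends 4; window at 4 (size 2, align 2) → ends 6; seq at 6 (size 2, align 2) → ends 8; total 8 bytes, alignment 4
inode at 0 (size 184, align 8) → ends 184
crc at 184 (size 8, align 4) → ends 192
within Descriptor: seq at 6
184 + 6 = 190

190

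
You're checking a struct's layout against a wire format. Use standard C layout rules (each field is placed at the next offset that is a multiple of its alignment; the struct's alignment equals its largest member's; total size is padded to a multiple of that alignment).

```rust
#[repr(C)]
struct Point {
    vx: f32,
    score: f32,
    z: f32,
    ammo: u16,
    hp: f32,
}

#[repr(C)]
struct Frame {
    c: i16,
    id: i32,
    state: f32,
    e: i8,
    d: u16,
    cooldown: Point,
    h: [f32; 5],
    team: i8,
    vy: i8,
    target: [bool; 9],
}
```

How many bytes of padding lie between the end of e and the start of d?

Point: @0: vx [4B, align 4] → 4; @4: score [4B, align 4] → 8; @8: z [4B, align 4] → 12; @12: ammo [2B, align 2] → 14; +2 pad (align 4); @16: hp [4B, align 4] → 20; size 20, align 4
@0: c [2B, align 2] → 2
+2 pad (align 4)
@4: id [4B, align 4] → 8
@8: state [4B, align 4] → 12
@12: e [1B, align 1] → 13
+1 pad (align 2)
@14: d [2B, align 2] → 16

1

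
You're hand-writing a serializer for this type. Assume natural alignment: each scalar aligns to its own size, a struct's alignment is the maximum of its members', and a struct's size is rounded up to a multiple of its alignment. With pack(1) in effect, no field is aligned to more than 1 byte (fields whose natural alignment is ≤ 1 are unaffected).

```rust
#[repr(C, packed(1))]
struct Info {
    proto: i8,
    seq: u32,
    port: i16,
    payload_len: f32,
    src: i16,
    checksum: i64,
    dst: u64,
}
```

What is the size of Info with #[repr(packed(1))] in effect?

0..1  proto  (1B, 1-aligned)
1..5  seq  (4B, 1-aligned)
5..7  port  (2B, 1-aligned)
7..11  payload_len  (4B, 1-aligned)
11..13  src  (2B, 1-aligned)
13..21  checksum  (8B, 1-aligned)
21..29  dst  (8B, 1-aligned)
sizeof = 29, alignof = 1

29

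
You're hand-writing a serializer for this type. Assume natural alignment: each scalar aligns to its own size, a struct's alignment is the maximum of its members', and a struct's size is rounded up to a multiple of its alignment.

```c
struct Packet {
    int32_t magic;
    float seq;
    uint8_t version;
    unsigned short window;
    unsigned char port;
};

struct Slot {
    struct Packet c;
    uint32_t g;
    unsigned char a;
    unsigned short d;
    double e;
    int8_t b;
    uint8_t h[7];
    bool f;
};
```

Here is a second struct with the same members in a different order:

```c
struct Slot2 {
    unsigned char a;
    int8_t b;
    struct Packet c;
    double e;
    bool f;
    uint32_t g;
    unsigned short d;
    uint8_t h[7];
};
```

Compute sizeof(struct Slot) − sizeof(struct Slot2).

Packet: magic at 0 (size 4, align 4) → ends 4; seq at 4 (size 4, align 4) → ends 8; version at 8 (size 1, align 1) → ends 9; pad 1 to align 2 for window; window at 10 (size 2, align 2) → ends 12; port at 12 (size 1, align 1) → ends 13; tail pad 3 to reach multiple of 4; total 16 bytes, alignment 4
c at 0 (size 16, align 4) → ends 16
g at 16 (size 4, align 4) → ends 20
a at 20 (size 1, align 1) → ends 21
pad 1 to align 2 for d
d at 22 (size 2, align 2) → ends 24
e at 24 (size 8, align 8) → ends 32
b at 32 (size 1, align 1) → ends 33
h at 33 (size 7, align 1) → ends 40
f at 40 (size 1, align 1) → ends 41
tail pad 7 to reach multiple of 8
total 48 bytes, alignment 8
— Slot2 —
a at 0 (size 1, align 1) → ends 1
b at 1 (size 1, align 1) → ends 2
pad 2 to align 4 for c
c at 4 (size 16, align 4) → ends 20
pad 4 to align 8 for e
e at 24 (size 8, align 8) → ends 32
f at 32 (size 1, align 1) → ends 33
pad 3 to align 4 for g
g at 36 (size 4, align 4) → ends 40
d at 40 (size 2, align 2) → ends 42
h at 42 (size 7, align 1) → ends 49
tail pad 7 to reach multiple of 8
total 56 bytes, alignment 8
48 − 56 = -8

-8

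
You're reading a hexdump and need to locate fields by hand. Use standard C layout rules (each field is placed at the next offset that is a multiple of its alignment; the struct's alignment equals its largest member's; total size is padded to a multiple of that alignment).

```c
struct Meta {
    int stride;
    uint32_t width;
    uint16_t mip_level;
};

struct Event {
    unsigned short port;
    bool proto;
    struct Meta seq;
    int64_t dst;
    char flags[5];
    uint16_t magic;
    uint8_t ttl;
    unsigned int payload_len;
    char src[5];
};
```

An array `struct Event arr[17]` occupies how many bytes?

816

Meta: stride at 0 (size 4, align 4) → ends 4; width at 4 (size 4, align 4) → ends 8; mip_level at 8 (size 2, align 2) → ends 10; tail pad 2 to reach multiple of 4; total 12 bytes, alignment 4
port at 0 (size 2, align 2) → ends 2
proto at 2 (size 1, align 1) → ends 3
pad 1 to align 4 for seq
seq at 4 (size 12, align 4) → ends 16
dst at 16 (size 8, align 8) → ends 24
flags at 24 (size 5, align 1) → ends 29
pad 1 to align 2 for magic
magic at 30 (size 2, align 2) → ends 32
ttl at 32 (size 1, align 1) → ends 33
pad 3 to align 4 for payload_len
payload_len at 36 (size 4, align 4) → ends 40
src at 40 (size 5, align 1) → ends 45
tail pad 3 to reach multiple of 8
total 48 bytes, alignment 8
array of 17: 17 × 48 = 816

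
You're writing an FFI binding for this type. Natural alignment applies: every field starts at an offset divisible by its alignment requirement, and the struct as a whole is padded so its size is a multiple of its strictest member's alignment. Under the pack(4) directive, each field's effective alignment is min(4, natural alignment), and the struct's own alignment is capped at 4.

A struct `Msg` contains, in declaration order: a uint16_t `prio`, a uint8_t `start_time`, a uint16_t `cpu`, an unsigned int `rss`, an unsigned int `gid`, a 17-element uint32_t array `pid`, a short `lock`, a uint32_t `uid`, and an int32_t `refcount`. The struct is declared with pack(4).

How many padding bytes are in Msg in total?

0..2  prio  (2B, 2-aligned)
2..3  start_time  (1B, 1-aligned)
3..4  -- padding (1B)
4..6  cpu  (2B, 2-aligned)
6..8  -- padding (2B)
8..12  rss  (4B, 4-aligned)
12..16  gid  (4B, 4-aligned)
16..84  pid  (68B, 4-aligned)
84..86  lock  (2B, 2-aligned)
86..88  -- padding (2B)
88..92  uid  (4B, 4-aligned)
92..96  refcount  (4B, 4-aligned)
sizeof = 96, alignof = 4
data bytes 91, size 96 → padding 5

5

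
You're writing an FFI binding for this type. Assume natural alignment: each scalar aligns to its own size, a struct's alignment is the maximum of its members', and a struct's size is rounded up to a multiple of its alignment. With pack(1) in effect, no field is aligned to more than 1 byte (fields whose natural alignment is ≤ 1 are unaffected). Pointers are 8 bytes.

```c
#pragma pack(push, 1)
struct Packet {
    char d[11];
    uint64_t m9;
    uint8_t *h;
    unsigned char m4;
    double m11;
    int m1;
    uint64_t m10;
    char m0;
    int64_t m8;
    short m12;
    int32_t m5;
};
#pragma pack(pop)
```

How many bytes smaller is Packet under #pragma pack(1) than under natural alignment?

25

natural layout:
  d at 0 (size 11, align 1) → ends 11
  pad 5 to align 8 for m9
  m9 at 16 (size 8, align 8) → ends 24
  h at 24 (size 8, align 8) → ends 32
  m4 at 32 (size 1, align 1) → ends 33
  pad 7 to align 8 for m11
  m11 at 40 (size 8, align 8) → ends 48
  m1 at 48 (size 4, align 4) → ends 52
  pad 4 to align 8 for m10
  m10 at 56 (size 8, align 8) → ends 64
  m0 at 64 (size 1, align 1) → ends 65
  pad 7 to align 8 for m8
  m8 at 72 (size 8, align 8) → ends 80
  m12 at 80 (size 2, align 2) → ends 82
  pad 2 to align 4 for m5
  m5 at 84 (size 4, align 4) → ends 88
  total 88 bytes, alignment 8
packed(1) layout:
  d at 0 (size 11, align 1) → ends 11
  m9 at 11 (size 8, align 1) → ends 19
  h at 19 (size 8, align 1) → ends 27
  m4 at 27 (size 1, align 1) → ends 28
  m11 at 28 (size 8, align 1) → ends 36
  m1 at 36 (size 4, align 1) → ends 40
  m10 at 40 (size 8, align 1) → ends 48
  m0 at 48 (size 1, align 1) → ends 49
  m8 at 49 (size 8, align 1) → ends 57
  m12 at 57 (size 2, align 1) → ends 59
  m5 at 59 (size 4, align 1) → ends 63
  total 63 bytes, alignment 1
88 − 63 = 25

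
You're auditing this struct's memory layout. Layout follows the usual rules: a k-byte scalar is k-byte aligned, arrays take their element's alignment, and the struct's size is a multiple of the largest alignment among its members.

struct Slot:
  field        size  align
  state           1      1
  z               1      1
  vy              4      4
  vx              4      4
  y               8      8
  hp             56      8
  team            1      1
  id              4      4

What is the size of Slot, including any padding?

0..1  state  (1B, 1-aligned)
1..2  z  (1B, 1-aligned)
2..4  -- padding (2B)
4..8  vy  (4B, 4-aligned)
8..12  vx  (4B, 4-aligned)
12..16  -- padding (4B)
16..24  y  (8B, 8-aligned)
24..80  hp  (56B, 8-aligned)
80..81  team  (1B, 1-aligned)
81..84  -- padding (3B)
84..88  id  (4B, 4-aligned)
sizeof = 88, alignof = 8

88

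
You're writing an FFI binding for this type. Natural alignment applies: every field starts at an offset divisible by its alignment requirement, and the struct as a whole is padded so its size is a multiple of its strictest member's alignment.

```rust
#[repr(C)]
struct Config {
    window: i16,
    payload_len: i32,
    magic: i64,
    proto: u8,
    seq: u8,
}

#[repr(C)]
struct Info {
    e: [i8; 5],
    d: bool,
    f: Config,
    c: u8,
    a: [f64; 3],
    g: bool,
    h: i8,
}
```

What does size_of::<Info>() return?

Config: window at 0 (size 2, align 2) → ends 2; pad 2 to align 4 for payload_len; payload_len at 4 (size 4, align 4) → ends 8; magic at 8 (size 8, align 8) → ends 16; proto at 16 (size 1, align 1) → ends 17; seq at 17 (size 1, align 1) → ends 18; tail pad 6 to reach multiple of 8; total 24 bytes, alignment 8
e at 0 (size 5, align 1) → ends 5
d at 5 (size 1, align 1) → ends 6
pad 2 to align 8 for f
f at 8 (size 24, align 8) → ends 32
c at 32 (size 1, align 1) → ends 33
pad 7 to align 8 for a
a at 40 (size 24, align 8) → ends 64
g at 64 (size 1, align 1) → ends 65
h at 65 (size 1, align 1) → ends 66
tail pad 6 to reach multiple of 8
total 72 bytes, alignment 8

72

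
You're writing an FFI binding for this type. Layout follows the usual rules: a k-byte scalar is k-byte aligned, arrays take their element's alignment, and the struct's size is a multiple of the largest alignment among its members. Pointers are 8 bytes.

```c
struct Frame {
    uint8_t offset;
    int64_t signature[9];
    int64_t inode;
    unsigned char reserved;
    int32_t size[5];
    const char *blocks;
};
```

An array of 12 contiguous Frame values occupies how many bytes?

1440

0..1  offset  (1B, 1-aligned)
1..8  -- padding (7B)
8..80  signature  (72B, 8-aligned)
80..88  inode  (8B, 8-aligned)
88..89  reserved  (1B, 1-aligned)
89..92  -- padding (3B)
92..112  size  (20B, 4-aligned)
112..120  blocks  (8B, 8-aligned)
sizeof = 120, alignof = 8
array of 12: 12 × 120 = 1440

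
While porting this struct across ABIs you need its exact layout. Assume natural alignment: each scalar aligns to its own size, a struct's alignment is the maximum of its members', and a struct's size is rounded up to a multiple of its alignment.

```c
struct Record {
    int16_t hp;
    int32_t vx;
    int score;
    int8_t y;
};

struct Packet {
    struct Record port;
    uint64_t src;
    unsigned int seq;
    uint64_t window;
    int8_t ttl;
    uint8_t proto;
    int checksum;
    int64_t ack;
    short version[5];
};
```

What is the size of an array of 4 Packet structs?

Record: hp at 0 (size 2, align 2) → ends 2; pad 2 to align 4 for vx; vx at 4 (size 4, align 4) → ends 8; score at 8 (size 4, align 4) → ends 12; y at 12 (size 1, align 1) → ends 13; tail pad 3 to reach multiple of 4; total 16 bytes, alignment 4
port at 0 (size 16, align 4) → ends 16
src at 16 (size 8, align 8) → ends 24
seq at 24 (size 4, align 4) → ends 28
pad 4 to align 8 for window
window at 32 (size 8, align 8) → ends 40
ttl at 40 (size 1, align 1) → ends 41
proto at 41 (size 1, align 1) → ends 42
pad 2 to align 4 for checksum
checksum at 44 (size 4, align 4) → ends 48
ack at 48 (size 8, align 8) → ends 56
version at 56 (size 10, align 2) → ends 66
tail pad 6 to reach multiple of 8
total 72 bytes, alignment 8
array of 4: 4 × 72 = 288

288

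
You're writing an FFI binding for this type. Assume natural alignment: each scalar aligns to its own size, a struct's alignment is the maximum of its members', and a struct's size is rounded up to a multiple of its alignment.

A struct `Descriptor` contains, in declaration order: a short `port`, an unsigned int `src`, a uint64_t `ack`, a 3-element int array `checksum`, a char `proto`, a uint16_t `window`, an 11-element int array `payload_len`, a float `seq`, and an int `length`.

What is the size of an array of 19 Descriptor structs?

@0: port [2B, align 2] → 2
+2 pad (align 4)
@4: src [4B, align 4] → 8
@8: ack [8B, align 8] → 16
@16: checksum [12B, align 4] → 28
@28: proto [1B, align 1] → 29
+1 pad (align 2)
@30: window [2B, align 2] → 32
@32: payload_len [44B, align 4] → 76
@76: seq [4B, align 4] → 80
@80: length [4B, align 4] → 84
+4 tail pad (align 8)
size 88, align 8
array of 19: 19 × 88 = 1672

1672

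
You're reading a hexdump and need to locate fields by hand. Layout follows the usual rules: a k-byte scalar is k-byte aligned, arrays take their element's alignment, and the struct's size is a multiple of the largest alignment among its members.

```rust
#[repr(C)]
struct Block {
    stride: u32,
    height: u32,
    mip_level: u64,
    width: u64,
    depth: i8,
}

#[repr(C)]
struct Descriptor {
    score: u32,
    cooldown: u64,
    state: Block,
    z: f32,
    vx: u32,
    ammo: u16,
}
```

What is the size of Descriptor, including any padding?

64 bytes

Block: stride at 0 (size 4, align 4) → ends 4; height at 4 (size 4, align 4) → ends 8; mip_level at 8 (size 8, align 8) → ends 16; width at 16 (size 8, align 8) → ends 24; depth at 24 (size 1, align 1) → ends 25; tail pad 7 to reach multiple of 8; total 32 bytes, alignment 8
score at 0 (size 4, align 4) → ends 4
pad 4 to align 8 for cooldown
cooldown at 8 (size 8, align 8) → ends 16
state at 16 (size 32, align 8) → ends 48
z at 48 (size 4, align 4) → ends 52
vx at 52 (size 4, align 4) → ends 56
ammo at 56 (size 2, align 2) → ends 58
tail pad 6 to reach multiple of 8
total 64 bytes, alignment 8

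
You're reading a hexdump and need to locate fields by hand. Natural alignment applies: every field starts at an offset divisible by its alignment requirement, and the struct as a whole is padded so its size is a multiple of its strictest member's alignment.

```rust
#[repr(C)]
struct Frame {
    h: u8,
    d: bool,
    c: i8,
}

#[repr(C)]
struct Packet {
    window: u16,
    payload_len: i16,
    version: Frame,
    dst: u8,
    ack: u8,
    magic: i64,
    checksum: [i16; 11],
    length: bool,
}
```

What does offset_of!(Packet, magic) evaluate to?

16

Frame: 0..1  h  (1B, 1-aligned); 1..2  d  (1B, 1-aligned); 2..3  c  (1B, 1-aligned); sizeof = 3, alignof = 1
0..2  window  (2B, 2-aligned)
2..4  payload_len  (2B, 2-aligned)
4..7  version  (3B, 1-aligned)
7..8  dst  (1B, 1-aligned)
8..9  ack  (1B, 1-aligned)
9..16  -- padding (7B)
16..24  magic  (8B, 8-aligned)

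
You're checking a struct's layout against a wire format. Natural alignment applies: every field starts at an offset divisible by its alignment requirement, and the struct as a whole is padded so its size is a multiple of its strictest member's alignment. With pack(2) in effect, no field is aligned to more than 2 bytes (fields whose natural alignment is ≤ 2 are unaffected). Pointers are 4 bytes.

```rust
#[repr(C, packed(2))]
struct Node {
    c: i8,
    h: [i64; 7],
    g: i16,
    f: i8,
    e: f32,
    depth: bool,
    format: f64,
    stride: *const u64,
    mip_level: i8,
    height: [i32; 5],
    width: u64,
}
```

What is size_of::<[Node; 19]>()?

2090

0..1  c  (1B, 1-aligned)
1..2  -- padding (1B)
2..58  h  (56B, 2-aligned)
58..60  g  (2B, 2-aligned)
60..61  f  (1B, 1-aligned)
61..62  -- padding (1B)
62..66  e  (4B, 2-aligned)
66..67  depth  (1B, 1-aligned)
67..68  -- padding (1B)
68..76  format  (8B, 2-aligned)
76..80  stride  (4B, 2-aligned)
80..81  mip_level  (1B, 1-aligned)
81..82  -- padding (1B)
82..102  height  (20B, 2-aligned)
102..110  width  (8B, 2-aligned)
sizeof = 110, alignof = 2
array of 19: 19 × 110 = 2090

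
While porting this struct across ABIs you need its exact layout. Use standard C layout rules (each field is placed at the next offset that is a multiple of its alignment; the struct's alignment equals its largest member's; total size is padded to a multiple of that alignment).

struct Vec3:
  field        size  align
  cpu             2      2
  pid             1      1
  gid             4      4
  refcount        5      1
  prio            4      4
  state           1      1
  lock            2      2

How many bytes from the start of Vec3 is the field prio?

16

0..2  cpu  (2B, 2-aligned)
2..3  pid  (1B, 1-aligned)
3..4  -- padding (1B)
4..8  gid  (4B, 4-aligned)
8..13  refcount  (5B, 1-aligned)
13..16  -- padding (3B)
16..20  prio  (4B, 4-aligned)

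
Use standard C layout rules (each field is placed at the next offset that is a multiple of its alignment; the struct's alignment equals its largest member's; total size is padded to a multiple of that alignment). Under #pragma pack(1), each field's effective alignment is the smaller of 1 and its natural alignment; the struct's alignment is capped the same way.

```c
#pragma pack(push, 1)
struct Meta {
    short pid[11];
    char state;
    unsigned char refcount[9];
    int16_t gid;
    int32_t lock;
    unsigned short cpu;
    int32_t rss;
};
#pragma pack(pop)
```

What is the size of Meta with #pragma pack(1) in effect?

pid at 0 (size 22, align 1) → ends 22
state at 22 (size 1, align 1) → ends 23
refcount at 23 (size 9, align 1) → ends 32
gid at 32 (size 2, align 1) → ends 34
lock at 34 (size 4, align 1) → ends 38
cpu at 38 (size 2, align 1) → ends 40
rss at 40 (size 4, align 1) → ends 44
total 44 bytes, alignment 1

44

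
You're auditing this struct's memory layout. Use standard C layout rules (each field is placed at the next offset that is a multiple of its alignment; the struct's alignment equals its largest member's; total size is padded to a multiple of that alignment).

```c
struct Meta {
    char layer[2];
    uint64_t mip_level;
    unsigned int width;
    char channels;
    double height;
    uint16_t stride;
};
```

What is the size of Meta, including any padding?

40 bytes

0..2  layer  (2B, 1-aligned)
2..8  -- padding (6B)
8..16  mip_level  (8B, 8-aligned)
16..20  width  (4B, 4-aligned)
20..21  channels  (1B, 1-aligned)
21..24  -- padding (3B)
24..32  height  (8B, 8-aligned)
32..34  stride  (2B, 2-aligned)
34..40  -- tail padding (6B)
sizeof = 40, alignof = 8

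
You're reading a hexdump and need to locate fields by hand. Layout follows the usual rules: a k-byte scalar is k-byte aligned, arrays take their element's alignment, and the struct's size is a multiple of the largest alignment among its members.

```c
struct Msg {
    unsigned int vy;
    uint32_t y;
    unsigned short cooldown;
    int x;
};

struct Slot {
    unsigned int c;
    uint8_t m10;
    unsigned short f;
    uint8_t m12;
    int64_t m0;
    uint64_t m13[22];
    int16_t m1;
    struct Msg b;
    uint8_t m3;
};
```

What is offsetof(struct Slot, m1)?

Msg: vy at 0 (size 4, align 4) → ends 4; y at 4 (size 4, align 4) → ends 8; cooldown at 8 (size 2, align 2) → ends 10; pad 2 to align 4 for x; x at 12 (size 4, align 4) → ends 16; total 16 bytes, alignment 4
c at 0 (size 4, align 4) → ends 4
m10 at 4 (size 1, align 1) → ends 5
pad 1 to align 2 for f
f at 6 (size 2, align 2) → ends 8
m12 at 8 (size 1, align 1) → ends 9
pad 7 to align 8 for m0
m0 at 16 (size 8, align 8) → ends 24
m13 at 24 (size 176, align 8) → ends 200
m1 at 200 (size 2, align 2) → ends 202

200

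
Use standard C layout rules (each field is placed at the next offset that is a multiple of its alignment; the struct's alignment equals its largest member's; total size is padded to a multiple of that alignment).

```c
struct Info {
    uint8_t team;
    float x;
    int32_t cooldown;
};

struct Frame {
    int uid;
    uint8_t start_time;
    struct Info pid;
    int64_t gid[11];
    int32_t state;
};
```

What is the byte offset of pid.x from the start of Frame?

12

Info: team at 0 (size 1, align 1) → ends 1; pad 3 to align 4 for x; x at 4 (size 4, align 4) → ends 8; cooldown at 8 (size 4, align 4) → ends 12; total 12 bytes, alignment 4
uid at 0 (size 4, align 4) → ends 4
start_time at 4 (size 1, align 1) → ends 5
pad 3 to align 4 for pid
pid at 8 (size 12, align 4) → ends 20
within Info: x at 4
8 + 4 = 12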